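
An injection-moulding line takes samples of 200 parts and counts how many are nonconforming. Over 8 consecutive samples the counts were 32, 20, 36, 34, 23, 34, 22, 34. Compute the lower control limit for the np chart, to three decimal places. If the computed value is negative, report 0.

14.357

p̄ = Σdᵢ / (k·n) = 235 / (8 × 200) = 0.14688
LCL = np̄ − 3·√(np̄(1−p̄)) = 29.3750 − 3 × 5.0061 = 14.3568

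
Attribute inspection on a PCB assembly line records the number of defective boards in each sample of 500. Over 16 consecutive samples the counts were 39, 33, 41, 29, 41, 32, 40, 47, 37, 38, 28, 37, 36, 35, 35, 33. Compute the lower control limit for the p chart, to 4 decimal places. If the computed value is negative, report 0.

0.0378

p̄ = Σdᵢ / (k·n) = 581 / (16 × 500) = 0.07262
LCL = p̄ − 3·√(p̄(1−p̄)/n) = 0.07262 − 3 × 0.01161 = 0.03781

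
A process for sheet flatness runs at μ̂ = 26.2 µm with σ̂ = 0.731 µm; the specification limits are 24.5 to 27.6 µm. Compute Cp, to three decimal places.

0.707

Cp = (USL − LSL) / (6σ̂) = (27.6 − 24.5) / (6 × 0.731) = 3.1000 / 4.3860 = 0.7068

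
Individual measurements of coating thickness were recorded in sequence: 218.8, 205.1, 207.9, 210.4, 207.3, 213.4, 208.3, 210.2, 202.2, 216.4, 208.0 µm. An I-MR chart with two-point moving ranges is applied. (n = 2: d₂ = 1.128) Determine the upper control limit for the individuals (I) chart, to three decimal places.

227.318

X̄ = (218.8 + 205.1 + 207.9 + 210.4 + 207.3 + 213.4 + 208.3 + 210.2 + 202.2 + 216.4 + 208.0) / 11 = 209.8182
Moving ranges: 13.7, 2.8, 2.5, 3.1, 6.1, 5.1, 1.9, 8.0, 14.2, 8.4; M̄R̄ = 65.8000 / 10 = 6.5800
UCL = X̄ + 3·M̄R̄/d₂ = 209.8182 + 3 × 6.5800 / 1.128 = 227.3182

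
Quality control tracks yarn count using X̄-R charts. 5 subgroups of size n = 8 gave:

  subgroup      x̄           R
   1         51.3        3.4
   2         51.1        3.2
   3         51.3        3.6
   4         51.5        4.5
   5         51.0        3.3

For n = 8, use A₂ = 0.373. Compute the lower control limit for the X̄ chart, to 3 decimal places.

X̄̄ = (51.3 + 51.1 + 51.3 + 51.5 + 51.0) / 5 = 256.2000 / 5 = 51.2400
R̄ = (3.4 + 3.2 + 3.6 + 4.5 + 3.3) / 5 = 18.0000 / 5 = 3.6000
LCL = X̄̄ − A₂·R̄ = 51.2400 − 0.373 × 3.6000 = 49.8972

49.897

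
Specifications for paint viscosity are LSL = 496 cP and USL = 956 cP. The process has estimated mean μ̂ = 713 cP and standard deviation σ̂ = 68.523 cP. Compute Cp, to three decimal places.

1.119

Cp = (USL − LSL) / (6σ̂) = (956 − 496) / (6 × 68.523) = 460.0000 / 411.1380 = 1.1188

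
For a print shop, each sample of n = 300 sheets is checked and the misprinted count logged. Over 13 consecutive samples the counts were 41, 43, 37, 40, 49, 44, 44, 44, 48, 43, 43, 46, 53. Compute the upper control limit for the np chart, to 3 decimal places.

p̄ = Σdᵢ / (k·n) = 575 / (13 × 300) = 0.14744
UCL = np̄ + 3·√(np̄(1−p̄)) = 44.2308 + 3 × √(44.2308×0.85256) = 44.2308 + 3 × 6.1408 = 62.6532

62.653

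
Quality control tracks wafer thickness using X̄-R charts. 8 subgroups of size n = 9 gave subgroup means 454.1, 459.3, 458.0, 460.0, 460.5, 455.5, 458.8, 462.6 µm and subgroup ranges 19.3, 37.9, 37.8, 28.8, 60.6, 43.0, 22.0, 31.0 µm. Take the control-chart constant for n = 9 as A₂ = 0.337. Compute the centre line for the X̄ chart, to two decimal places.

X̄̄ = (454.1 + 459.3 + 458.0 + 460.0 + 460.5 + 455.5 + 458.8 + 462.6) / 8 = 3668.8000 / 8 = 458.6000
CL = X̄̄ = 458.6000

458.60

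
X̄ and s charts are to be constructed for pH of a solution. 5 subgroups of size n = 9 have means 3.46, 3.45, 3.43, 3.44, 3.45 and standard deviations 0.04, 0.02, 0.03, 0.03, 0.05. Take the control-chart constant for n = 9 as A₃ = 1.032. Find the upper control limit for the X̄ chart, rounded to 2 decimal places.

3.48

X̄̄ = (3.46 + 3.45 + 3.43 + 3.44 + 3.45) / 5 = 3.4460
s̄ = (0.04 + 0.02 + 0.03 + 0.03 + 0.05) / 5 = 0.0340
UCL = X̄̄ + A₃·s̄ = 3.4460 + 1.032 × 0.0340 = 3.4811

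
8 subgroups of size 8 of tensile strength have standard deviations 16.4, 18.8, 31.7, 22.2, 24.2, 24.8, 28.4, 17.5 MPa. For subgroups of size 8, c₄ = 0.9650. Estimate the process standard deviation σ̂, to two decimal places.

s̄ = (16.4 + 18.8 + 31.7 + 22.2 + 24.2 + 24.8 + 28.4 + 17.5) / 8 = 23.0000
σ̂ = s̄ / c₄ = 23.0000 / 0.9650 = 23.8342

23.83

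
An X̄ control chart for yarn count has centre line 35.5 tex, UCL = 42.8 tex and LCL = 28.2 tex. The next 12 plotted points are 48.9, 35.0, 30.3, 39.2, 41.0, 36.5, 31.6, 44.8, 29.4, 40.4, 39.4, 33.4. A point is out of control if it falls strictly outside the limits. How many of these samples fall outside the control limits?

Compare each point to [28.2, 42.8]: sample 1 = 48.9 > UCL; sample 8 = 44.8 > UCL.

2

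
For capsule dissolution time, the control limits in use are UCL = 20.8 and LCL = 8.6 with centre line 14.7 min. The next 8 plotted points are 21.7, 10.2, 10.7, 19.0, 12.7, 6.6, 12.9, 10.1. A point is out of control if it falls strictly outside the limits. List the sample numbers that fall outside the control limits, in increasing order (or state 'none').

1, 6

Compare each point to [8.6, 20.8]: sample 1 = 21.7 > UCL; sample 6 = 6.6 < LCL.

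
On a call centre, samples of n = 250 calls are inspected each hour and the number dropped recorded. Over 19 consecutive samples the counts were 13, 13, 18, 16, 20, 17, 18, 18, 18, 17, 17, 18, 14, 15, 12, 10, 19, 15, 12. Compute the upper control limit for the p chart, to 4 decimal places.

p̄ = Σdᵢ / (k·n) = 300 / (19 × 250) = 0.06316
UCL = p̄ + 3·√(p̄(1−p̄)/n) = 0.06316 + 3 × √(0.06316×0.93684/250) = 0.06316 + 3 × 0.01538 = 0.10931

0.1093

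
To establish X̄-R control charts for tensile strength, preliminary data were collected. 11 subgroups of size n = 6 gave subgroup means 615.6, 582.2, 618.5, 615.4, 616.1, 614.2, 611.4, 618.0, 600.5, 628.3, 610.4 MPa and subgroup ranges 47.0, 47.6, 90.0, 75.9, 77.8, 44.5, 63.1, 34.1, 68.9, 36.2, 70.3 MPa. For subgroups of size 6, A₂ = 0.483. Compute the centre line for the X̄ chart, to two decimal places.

611.87

X̄̄ = (615.6 + 582.2 + 618.5 + 615.4 + 616.1 + 614.2 + 611.4 + 618.0 + 600.5 + 628.3 + 610.4) / 11 = 6730.6000 / 11 = 611.8727
CL = X̄̄ = 611.8727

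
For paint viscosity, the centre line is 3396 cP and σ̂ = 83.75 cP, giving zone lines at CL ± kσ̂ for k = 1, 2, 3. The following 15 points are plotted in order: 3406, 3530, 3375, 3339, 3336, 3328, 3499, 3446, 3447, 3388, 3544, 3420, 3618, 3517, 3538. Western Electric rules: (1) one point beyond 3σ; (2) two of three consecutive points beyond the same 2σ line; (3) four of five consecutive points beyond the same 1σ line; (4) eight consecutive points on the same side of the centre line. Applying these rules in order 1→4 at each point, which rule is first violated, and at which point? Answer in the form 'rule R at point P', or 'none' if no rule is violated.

Zone of each point (C = within 1σ̂, B = 1σ̂–2σ̂, A = 2σ̂–3σ̂, * = beyond 3σ̂; sign = side of CL): 1:+C, 2:+B, 3:-C, 4:-C, 5:-C, 6:-C, 7:+B, 8:+C, 9:+C, 10:-C, 11:+B, 12:+C, 13:+A, 14:+B, 15:+B
Rule 3 (four of five consecutive points beyond the same 1σ limit) is satisfied at point 15.

rule 3 at point 15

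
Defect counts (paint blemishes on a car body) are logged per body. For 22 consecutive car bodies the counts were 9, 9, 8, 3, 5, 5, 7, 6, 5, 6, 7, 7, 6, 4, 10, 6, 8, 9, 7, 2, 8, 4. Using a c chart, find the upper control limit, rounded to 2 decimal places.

c̄ = (9 + 9 + 8 + 3 + 5 + 5 + 7 + 6 + 5 + 6 + 7 + 7 + 6 + 4 + 10 + 6 + 8 + 9 + 7 + 2 + 8 + 4) / 22 = 141 / 22 = 6.4091
UCL = c̄ + 3√c̄ = 6.4091 + 3 × √6.4091 = 6.4091 + 3 × 2.5316 = 14.0039

14.00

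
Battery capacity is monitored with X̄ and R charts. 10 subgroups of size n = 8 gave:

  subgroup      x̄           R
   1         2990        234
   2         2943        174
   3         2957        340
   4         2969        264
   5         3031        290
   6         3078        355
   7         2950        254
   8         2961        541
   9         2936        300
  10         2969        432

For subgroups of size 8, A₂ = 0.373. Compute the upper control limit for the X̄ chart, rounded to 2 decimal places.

X̄̄ = (2990 + 2943 + 2957 + 2969 + 3031 + 3078 + 2950 + 2961 + 2936 + 2969) / 10 = 29784.0000 / 10 = 2978.4000
R̄ = (234 + 174 + 340 + 264 + 290 + 355 + 254 + 541 + 300 + 432) / 10 = 3184.0000 / 10 = 318.4000
UCL = X̄̄ + A₂·R̄ = 2978.4000 + 0.373 × 318.4000 = 3097.1632

3097.16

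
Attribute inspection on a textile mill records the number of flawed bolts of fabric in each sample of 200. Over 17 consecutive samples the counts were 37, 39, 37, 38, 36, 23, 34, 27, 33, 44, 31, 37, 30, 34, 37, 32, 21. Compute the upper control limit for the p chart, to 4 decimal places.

0.2469

p̄ = Σdᵢ / (k·n) = 570 / (17 × 200) = 0.16765
UCL = p̄ + 3·√(p̄(1−p̄)/n) = 0.16765 + 3 × √(0.16765×0.83235/200) = 0.16765 + 3 × 0.02641 = 0.24689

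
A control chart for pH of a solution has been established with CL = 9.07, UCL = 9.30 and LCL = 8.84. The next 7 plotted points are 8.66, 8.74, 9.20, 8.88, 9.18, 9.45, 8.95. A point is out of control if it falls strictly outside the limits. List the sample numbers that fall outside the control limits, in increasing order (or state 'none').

Compare each point to [8.84, 9.30]: sample 1 = 8.66 < LCL; sample 2 = 8.74 < LCL; sample 6 = 9.45 > UCL.

1, 2, 6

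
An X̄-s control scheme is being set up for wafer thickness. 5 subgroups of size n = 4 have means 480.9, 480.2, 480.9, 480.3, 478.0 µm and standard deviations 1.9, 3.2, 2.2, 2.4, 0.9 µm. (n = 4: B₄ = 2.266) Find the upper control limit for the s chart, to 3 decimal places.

4.804

s̄ = (1.9 + 3.2 + 2.2 + 2.4 + 0.9) / 5 = 2.1200
UCL_s = B₄·s̄ = 2.266 × 2.1200 = 4.8039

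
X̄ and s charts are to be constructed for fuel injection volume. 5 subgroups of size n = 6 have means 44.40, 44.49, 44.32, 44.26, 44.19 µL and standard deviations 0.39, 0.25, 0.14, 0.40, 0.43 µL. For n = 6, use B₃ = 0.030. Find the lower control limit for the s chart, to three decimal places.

0.010

s̄ = (0.39 + 0.25 + 0.14 + 0.40 + 0.43) / 5 = 0.3220
LCL_s = B₃·s̄ = 0.030 × 0.3220 = 0.0097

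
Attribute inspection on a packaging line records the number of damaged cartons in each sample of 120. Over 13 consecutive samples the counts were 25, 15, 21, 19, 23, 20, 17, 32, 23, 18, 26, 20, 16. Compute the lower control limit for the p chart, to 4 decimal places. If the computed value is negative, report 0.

p̄ = Σdᵢ / (k·n) = 275 / (13 × 120) = 0.17628
LCL = p̄ − 3·√(p̄(1−p̄)/n) = 0.17628 − 3 × 0.03479 = 0.07192

0.0719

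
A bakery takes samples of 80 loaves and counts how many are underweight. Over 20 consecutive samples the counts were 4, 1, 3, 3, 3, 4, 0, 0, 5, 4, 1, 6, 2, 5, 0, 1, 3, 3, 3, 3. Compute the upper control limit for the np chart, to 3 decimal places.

p̄ = Σdᵢ / (k·n) = 54 / (20 × 80) = 0.03375
UCL = np̄ + 3·√(np̄(1−p̄)) = 2.7000 + 3 × √(2.7000×0.96625) = 2.7000 + 3 × 1.6152 = 7.5456

7.546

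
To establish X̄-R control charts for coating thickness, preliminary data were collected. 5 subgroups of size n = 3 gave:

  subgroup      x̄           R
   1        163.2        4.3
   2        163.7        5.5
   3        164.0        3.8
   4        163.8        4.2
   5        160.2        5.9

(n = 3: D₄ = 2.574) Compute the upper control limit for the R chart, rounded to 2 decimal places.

12.20

R̄ = (4.3 + 5.5 + 3.8 + 4.2 + 5.9) / 5 = 23.7000 / 5 = 4.7400
UCL_R = D₄·R̄ = 2.574 × 4.7400 = 12.2008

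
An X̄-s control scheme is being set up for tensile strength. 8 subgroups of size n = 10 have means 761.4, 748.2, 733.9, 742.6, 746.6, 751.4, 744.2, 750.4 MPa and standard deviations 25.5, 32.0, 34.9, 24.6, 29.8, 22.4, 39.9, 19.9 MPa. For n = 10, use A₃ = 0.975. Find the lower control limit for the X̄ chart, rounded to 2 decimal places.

719.43

X̄̄ = (761.4 + 748.2 + 733.9 + 742.6 + 746.6 + 751.4 + 744.2 + 750.4) / 8 = 747.3375
s̄ = (25.5 + 32.0 + 34.9 + 24.6 + 29.8 + 22.4 + 39.9 + 19.9) / 8 = 28.6250
LCL = X̄̄ − A₃·s̄ = 747.3375 − 0.975 × 28.6250 = 719.4281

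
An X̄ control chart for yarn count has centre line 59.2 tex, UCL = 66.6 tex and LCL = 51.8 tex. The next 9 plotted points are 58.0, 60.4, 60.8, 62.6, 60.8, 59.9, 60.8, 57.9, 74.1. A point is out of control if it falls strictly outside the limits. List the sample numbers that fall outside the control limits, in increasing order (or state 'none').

9

Compare each point to [51.8, 66.6]: sample 9 = 74.1 > UCL.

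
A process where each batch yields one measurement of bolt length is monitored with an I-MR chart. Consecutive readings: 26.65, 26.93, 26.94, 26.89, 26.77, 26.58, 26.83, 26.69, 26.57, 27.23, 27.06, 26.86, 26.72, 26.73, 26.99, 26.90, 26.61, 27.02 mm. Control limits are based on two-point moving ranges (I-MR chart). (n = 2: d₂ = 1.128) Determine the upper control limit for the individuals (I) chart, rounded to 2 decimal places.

X̄ = (26.65 + 26.93 + 26.94 + 26.89 + 26.77 + 26.58 + 26.83 + 26.69 + 26.57 + 27.23 + 27.06 + 26.86 + 26.72 + 26.73 + 26.99 + 26.90 + 26.61 + 27.02) / 18 = 26.8317
Moving ranges: 0.28, 0.01, 0.05, 0.12, 0.19, 0.25, 0.14, 0.12, 0.66, 0.17, 0.20, 0.14, 0.01, 0.26, 0.09, 0.29, 0.41; M̄R̄ = 3.3900 / 17 = 0.1994
UCL = X̄ + 3·M̄R̄/d₂ = 26.8317 + 3 × 0.1994 / 1.128 = 27.3620

27.36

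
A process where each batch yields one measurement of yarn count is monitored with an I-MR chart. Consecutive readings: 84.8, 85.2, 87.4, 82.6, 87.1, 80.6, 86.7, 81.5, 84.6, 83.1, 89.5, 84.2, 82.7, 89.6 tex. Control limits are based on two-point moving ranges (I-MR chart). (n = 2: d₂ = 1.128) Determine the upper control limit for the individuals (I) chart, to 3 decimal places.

96.101

X̄ = (84.8 + 85.2 + 87.4 + 82.6 + 87.1 + 80.6 + 86.7 + 81.5 + 84.6 + 83.1 + 89.5 + 84.2 + 82.7 + 89.6) / 14 = 84.9714
Moving ranges: 0.4, 2.2, 4.8, 4.5, 6.5, 6.1, 5.2, 3.1, 1.5, 6.4, 5.3, 1.5, 6.9; M̄R̄ = 54.4000 / 13 = 4.1846
UCL = X̄ + 3·M̄R̄/d₂ = 84.9714 + 3 × 4.1846 / 1.128 = 96.1007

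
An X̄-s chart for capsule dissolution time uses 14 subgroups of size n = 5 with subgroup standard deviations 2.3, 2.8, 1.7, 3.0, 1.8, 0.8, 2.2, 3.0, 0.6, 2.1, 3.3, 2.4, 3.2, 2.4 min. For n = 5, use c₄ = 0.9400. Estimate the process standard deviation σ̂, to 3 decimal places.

s̄ = (2.3 + 2.8 + 1.7 + 3.0 + 1.8 + 0.8 + 2.2 + 3.0 + 0.6 + 2.1 + 3.3 + 2.4 + 3.2 + 2.4) / 14 = 2.2571
σ̂ = s̄ / c₄ = 2.2571 / 0.9400 = 2.4012

2.401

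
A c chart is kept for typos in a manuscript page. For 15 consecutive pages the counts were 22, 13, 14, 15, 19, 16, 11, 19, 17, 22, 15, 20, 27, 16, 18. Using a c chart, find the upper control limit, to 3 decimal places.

c̄ = (22 + 13 + 14 + 15 + 19 + 16 + 11 + 19 + 17 + 22 + 15 + 20 + 27 + 16 + 18) / 15 = 264 / 15 = 17.6000
UCL = c̄ + 3√c̄ = 17.6000 + 3 × √17.6000 = 17.6000 + 3 × 4.1952 = 30.1857

30.186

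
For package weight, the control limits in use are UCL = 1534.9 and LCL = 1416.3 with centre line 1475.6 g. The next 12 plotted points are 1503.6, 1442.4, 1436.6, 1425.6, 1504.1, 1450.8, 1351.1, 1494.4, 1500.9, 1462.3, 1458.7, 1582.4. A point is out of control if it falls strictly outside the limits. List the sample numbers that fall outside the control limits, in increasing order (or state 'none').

7, 12

Compare each point to [1416.3, 1534.9]: sample 7 = 1351.1 < LCL; sample 12 = 1582.4 > UCL.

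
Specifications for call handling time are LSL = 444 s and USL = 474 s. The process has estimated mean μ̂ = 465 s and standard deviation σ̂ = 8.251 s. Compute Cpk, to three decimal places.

0.364

Cpu = (USL − μ̂) / (3σ̂) = (474 − 465) / (3 × 8.251) = 0.3636; Cpl = (μ̂ − LSL) / (3σ̂) = (465 − 444) / (3 × 8.251) = 0.8484; Cpk = min(Cpu, Cpl) = 0.3636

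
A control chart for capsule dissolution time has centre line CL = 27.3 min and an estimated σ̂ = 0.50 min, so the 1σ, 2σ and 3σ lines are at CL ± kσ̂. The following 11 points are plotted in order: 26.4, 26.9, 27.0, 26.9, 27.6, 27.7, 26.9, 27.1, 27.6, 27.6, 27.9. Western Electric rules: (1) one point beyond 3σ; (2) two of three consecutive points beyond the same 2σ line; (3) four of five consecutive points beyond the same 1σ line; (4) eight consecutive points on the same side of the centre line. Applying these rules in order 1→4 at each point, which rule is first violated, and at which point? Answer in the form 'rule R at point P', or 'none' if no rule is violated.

none

Zone of each point (C = within 1σ̂, B = 1σ̂–2σ̂, A = 2σ̂–3σ̂, * = beyond 3σ̂; sign = side of CL): 1:-B, 2:-C, 3:-C, 4:-C, 5:+C, 6:+C, 7:-C, 8:-C, 9:+C, 10:+C, 11:+B
No rule fires across all 11 points.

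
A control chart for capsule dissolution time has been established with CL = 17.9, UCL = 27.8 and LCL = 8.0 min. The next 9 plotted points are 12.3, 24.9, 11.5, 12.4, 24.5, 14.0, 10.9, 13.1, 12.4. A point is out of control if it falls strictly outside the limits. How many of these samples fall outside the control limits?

0

All 9 points lie within [8.0, 27.8].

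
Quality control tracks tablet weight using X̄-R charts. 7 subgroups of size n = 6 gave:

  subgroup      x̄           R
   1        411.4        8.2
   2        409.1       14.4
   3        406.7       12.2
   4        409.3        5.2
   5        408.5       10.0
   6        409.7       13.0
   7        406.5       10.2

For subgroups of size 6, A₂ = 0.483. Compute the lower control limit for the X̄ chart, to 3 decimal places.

403.692

X̄̄ = (411.4 + 409.1 + 406.7 + 409.3 + 408.5 + 409.7 + 406.5) / 7 = 2861.2000 / 7 = 408.7429
R̄ = (8.2 + 14.4 + 12.2 + 5.2 + 10.0 + 13.0 + 10.2) / 7 = 73.2000 / 7 = 10.4571
LCL = X̄̄ − A₂·R̄ = 408.7429 − 0.483 × 10.4571 = 403.6921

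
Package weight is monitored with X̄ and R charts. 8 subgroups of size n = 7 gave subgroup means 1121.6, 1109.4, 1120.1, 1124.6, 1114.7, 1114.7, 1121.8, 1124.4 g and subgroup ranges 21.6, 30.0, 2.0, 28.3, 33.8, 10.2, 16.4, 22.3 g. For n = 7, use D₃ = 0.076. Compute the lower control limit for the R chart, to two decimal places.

R̄ = (21.6 + 30.0 + 2.0 + 28.3 + 33.8 + 10.2 + 16.4 + 22.3) / 8 = 164.6000 / 8 = 20.5750
LCL_R = D₃·R̄ = 0.076 × 20.5750 = 1.5637

1.56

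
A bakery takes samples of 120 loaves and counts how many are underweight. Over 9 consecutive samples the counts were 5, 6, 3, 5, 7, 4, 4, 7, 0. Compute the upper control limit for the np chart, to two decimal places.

p̄ = Σdᵢ / (k·n) = 41 / (9 × 120) = 0.03796
UCL = np̄ + 3·√(np̄(1−p̄)) = 4.5556 + 3 × √(4.5556×0.96204) = 4.5556 + 3 × 2.0935 = 10.8360

10.84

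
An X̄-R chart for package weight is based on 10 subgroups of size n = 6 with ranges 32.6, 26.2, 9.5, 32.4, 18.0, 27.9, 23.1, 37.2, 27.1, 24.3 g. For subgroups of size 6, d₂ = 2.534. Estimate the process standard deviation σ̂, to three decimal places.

10.193

R̄ = (32.6 + 26.2 + 9.5 + 32.4 + 18.0 + 27.9 + 23.1 + 37.2 + 27.1 + 24.3) / 10 = 25.8300
σ̂ = R̄ / d₂ = 25.8300 / 2.534 = 10.1934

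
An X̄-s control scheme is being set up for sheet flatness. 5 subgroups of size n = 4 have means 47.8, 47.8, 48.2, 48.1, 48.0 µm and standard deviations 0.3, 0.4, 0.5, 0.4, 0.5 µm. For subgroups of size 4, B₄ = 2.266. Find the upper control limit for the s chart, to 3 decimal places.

s̄ = (0.3 + 0.4 + 0.5 + 0.4 + 0.5) / 5 = 0.4200
UCL_s = B₄·s̄ = 2.266 × 0.4200 = 0.9517

0.952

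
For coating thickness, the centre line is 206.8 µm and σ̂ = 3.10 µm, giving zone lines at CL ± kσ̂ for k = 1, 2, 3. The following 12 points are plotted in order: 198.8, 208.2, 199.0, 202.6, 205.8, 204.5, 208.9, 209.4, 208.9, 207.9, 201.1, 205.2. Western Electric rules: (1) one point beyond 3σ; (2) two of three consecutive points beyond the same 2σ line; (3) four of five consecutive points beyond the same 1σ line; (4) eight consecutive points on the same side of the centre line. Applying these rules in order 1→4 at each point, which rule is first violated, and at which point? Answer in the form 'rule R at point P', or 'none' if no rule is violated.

rule 2 at point 3

Zone of each point (C = within 1σ̂, B = 1σ̂–2σ̂, A = 2σ̂–3σ̂, * = beyond 3σ̂; sign = side of CL): 1:-A, 2:+C, 3:-A, 4:-B, 5:-C, 6:-C, 7:+C, 8:+C, 9:+C, 10:+C, 11:-B, 12:-C
Rule 2 (two of three consecutive points beyond the same 2σ limit) is satisfied at point 3.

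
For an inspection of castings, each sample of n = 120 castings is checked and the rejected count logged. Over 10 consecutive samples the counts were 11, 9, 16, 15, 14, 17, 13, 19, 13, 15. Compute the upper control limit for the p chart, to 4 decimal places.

0.2068

p̄ = Σdᵢ / (k·n) = 142 / (10 × 120) = 0.11833
UCL = p̄ + 3·√(p̄(1−p̄)/n) = 0.11833 + 3 × √(0.11833×0.88167/120) = 0.11833 + 3 × 0.02949 = 0.20679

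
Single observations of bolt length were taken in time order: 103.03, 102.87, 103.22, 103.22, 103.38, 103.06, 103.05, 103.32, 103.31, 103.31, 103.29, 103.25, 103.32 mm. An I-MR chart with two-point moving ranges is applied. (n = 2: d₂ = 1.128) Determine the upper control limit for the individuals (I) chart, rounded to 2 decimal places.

X̄ = (103.03 + 102.87 + 103.22 + 103.22 + 103.38 + 103.06 + 103.05 + 103.32 + 103.31 + 103.31 + 103.29 + 103.25 + 103.32) / 13 = 103.2023
Moving ranges: 0.16, 0.35, 0.00, 0.16, 0.32, 0.01, 0.27, 0.01, 0.00, 0.02, 0.04, 0.07; M̄R̄ = 1.4100 / 12 = 0.1175
UCL = X̄ + 3·M̄R̄/d₂ = 103.2023 + 3 × 0.1175 / 1.128 = 103.5148

103.51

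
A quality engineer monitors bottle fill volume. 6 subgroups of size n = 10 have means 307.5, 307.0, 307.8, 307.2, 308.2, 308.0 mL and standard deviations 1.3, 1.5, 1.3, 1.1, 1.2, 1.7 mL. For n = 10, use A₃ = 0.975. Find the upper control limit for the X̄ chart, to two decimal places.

308.93

X̄̄ = (307.5 + 307.0 + 307.8 + 307.2 + 308.2 + 308.0) / 6 = 307.6167
s̄ = (1.3 + 1.5 + 1.3 + 1.1 + 1.2 + 1.7) / 6 = 1.3500
UCL = X̄̄ + A₃·s̄ = 307.6167 + 0.975 × 1.3500 = 308.9329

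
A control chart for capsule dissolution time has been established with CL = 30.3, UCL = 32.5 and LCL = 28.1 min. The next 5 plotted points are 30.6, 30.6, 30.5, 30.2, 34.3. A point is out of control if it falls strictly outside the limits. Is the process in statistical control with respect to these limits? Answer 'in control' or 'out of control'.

out of control

Compare each point to [28.1, 32.5]: sample 5 = 34.3 > UCL.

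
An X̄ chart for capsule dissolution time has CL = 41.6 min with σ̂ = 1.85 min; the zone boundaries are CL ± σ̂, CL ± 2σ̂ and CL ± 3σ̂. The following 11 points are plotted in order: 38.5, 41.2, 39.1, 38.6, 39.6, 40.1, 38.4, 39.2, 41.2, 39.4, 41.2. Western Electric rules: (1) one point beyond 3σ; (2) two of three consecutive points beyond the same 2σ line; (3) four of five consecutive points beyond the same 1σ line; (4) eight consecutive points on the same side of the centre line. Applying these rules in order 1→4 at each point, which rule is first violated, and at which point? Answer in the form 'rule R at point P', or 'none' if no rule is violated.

rule 3 at point 5

Zone of each point (C = within 1σ̂, B = 1σ̂–2σ̂, A = 2σ̂–3σ̂, * = beyond 3σ̂; sign = side of CL): 1:-B, 2:-C, 3:-B, 4:-B, 5:-B, 6:-C, 7:-B, 8:-B, 9:-C, 10:-B, 11:-C
Rule 3 (four of five consecutive points beyond the same 1σ limit) is satisfied at point 5.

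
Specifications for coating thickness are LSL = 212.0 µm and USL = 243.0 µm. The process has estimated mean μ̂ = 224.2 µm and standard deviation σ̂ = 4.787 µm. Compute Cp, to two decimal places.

Cp = (USL − LSL) / (6σ̂) = (243.0 − 212.0) / (6 × 4.787) = 31.0000 / 28.7220 = 1.0793

1.08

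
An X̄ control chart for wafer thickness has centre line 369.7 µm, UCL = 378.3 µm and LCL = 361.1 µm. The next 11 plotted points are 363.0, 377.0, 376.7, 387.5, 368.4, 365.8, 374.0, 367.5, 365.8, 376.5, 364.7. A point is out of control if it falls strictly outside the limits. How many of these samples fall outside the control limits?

1

Compare each point to [361.1, 378.3]: sample 4 = 387.5 > UCL.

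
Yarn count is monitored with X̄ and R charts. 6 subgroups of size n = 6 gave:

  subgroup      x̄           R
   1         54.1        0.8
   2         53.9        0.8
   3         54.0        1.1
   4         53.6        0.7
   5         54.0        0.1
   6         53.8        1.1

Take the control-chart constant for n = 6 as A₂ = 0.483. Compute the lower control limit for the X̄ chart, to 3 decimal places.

X̄̄ = (54.1 + 53.9 + 54.0 + 53.6 + 54.0 + 53.8) / 6 = 323.4000 / 6 = 53.9000
R̄ = (0.8 + 0.8 + 1.1 + 0.7 + 0.1 + 1.1) / 6 = 4.6000 / 6 = 0.7667
LCL = X̄̄ − A₂·R̄ = 53.9000 − 0.483 × 0.7667 = 53.5297

53.530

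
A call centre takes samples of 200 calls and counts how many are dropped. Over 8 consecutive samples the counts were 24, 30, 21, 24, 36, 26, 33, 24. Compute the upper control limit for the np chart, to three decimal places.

41.805

p̄ = Σdᵢ / (k·n) = 218 / (8 × 200) = 0.13625
UCL = np̄ + 3·√(np̄(1−p̄)) = 27.2500 + 3 × √(27.2500×0.86375) = 27.2500 + 3 × 4.8515 = 41.8045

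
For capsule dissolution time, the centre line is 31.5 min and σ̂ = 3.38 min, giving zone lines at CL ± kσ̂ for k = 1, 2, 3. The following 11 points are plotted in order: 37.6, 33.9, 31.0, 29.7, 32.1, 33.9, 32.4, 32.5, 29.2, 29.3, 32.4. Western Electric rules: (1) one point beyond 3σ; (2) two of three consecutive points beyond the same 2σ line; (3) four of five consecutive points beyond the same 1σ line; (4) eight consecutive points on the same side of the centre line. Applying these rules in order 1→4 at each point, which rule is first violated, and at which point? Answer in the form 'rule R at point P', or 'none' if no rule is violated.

none

Zone of each point (C = within 1σ̂, B = 1σ̂–2σ̂, A = 2σ̂–3σ̂, * = beyond 3σ̂; sign = side of CL): 1:+B, 2:+C, 3:-C, 4:-C, 5:+C, 6:+C, 7:+C, 8:+C, 9:-C, 10:-C, 11:+C
No rule fires across all 11 points.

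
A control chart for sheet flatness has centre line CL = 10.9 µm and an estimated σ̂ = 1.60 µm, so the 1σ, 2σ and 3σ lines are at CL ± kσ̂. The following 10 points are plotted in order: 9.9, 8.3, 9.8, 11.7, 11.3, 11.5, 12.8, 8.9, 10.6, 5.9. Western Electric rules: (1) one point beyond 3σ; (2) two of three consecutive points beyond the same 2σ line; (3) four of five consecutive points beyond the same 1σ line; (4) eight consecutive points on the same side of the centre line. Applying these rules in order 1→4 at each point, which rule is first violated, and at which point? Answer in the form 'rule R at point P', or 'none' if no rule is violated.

rule 1 at point 10

Zone of each point (C = within 1σ̂, B = 1σ̂–2σ̂, A = 2σ̂–3σ̂, * = beyond 3σ̂; sign = side of CL): 1:-C, 2:-B, 3:-C, 4:+C, 5:+C, 6:+C, 7:+B, 8:-B, 9:-C, 10:-*
Rule 1 (one point beyond the 3σ limits) is satisfied at point 10.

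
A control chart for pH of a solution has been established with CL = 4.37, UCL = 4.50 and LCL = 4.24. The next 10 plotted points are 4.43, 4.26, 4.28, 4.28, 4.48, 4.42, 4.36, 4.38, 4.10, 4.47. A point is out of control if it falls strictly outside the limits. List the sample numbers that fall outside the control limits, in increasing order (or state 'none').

9

Compare each point to [4.24, 4.50]: sample 9 = 4.10 < LCL.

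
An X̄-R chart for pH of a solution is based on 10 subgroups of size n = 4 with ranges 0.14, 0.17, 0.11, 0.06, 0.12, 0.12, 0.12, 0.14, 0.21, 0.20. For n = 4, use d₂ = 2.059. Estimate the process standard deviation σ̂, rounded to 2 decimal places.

R̄ = (0.14 + 0.17 + 0.11 + 0.06 + 0.12 + 0.12 + 0.12 + 0.14 + 0.21 + 0.20) / 10 = 0.1390
σ̂ = R̄ / d₂ = 0.1390 / 2.059 = 0.0675

0.07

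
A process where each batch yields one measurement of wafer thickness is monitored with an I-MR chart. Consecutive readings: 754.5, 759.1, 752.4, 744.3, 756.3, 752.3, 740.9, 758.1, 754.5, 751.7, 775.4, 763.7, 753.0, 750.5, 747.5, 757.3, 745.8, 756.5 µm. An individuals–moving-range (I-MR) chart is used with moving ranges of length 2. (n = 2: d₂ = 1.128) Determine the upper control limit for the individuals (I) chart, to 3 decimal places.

778.193

X̄ = (754.5 + 759.1 + 752.4 + 744.3 + 756.3 + 752.3 + 740.9 + 758.1 + 754.5 + 751.7 + 775.4 + 763.7 + 753.0 + 750.5 + 747.5 + 757.3 + 745.8 + 756.5) / 18 = 754.1000
Moving ranges: 4.6, 6.7, 8.1, 12.0, 4.0, 11.4, 17.2, 3.6, 2.8, 23.7, 11.7, 10.7, 2.5, 3.0, 9.8, 11.5, 10.7; M̄R̄ = 154.0000 / 17 = 9.0588
UCL = X̄ + 3·M̄R̄/d₂ = 754.1000 + 3 × 9.0588 / 1.128 = 778.1926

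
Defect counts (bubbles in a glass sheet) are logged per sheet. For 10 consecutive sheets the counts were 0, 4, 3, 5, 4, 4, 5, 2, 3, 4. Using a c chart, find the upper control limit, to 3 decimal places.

8.932

c̄ = (0 + 4 + 3 + 5 + 4 + 4 + 5 + 2 + 3 + 4) / 10 = 34 / 10 = 3.4000
UCL = c̄ + 3√c̄ = 3.4000 + 3 × √3.4000 = 3.4000 + 3 × 1.8439 = 8.9317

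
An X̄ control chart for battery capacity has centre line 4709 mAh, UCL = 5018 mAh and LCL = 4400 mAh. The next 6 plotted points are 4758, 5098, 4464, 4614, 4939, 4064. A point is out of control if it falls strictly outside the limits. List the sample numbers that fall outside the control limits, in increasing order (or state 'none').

Compare each point to [4400, 5018]: sample 2 = 5098 > UCL; sample 6 = 4064 < LCL.

2, 6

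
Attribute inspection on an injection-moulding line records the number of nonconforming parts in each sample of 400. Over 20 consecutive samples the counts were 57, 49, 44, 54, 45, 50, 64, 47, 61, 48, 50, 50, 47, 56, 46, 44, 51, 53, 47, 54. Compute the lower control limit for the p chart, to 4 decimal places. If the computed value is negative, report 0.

p̄ = Σdᵢ / (k·n) = 1017 / (20 × 400) = 0.12712
LCL = p̄ − 3·√(p̄(1−p̄)/n) = 0.12712 − 3 × 0.01666 = 0.07716

0.0772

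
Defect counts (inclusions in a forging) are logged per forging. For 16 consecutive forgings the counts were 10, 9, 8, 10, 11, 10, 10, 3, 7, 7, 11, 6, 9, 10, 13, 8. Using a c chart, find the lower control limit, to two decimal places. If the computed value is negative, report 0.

0.00

c̄ = (10 + 9 + 8 + 10 + 11 + 10 + 10 + 3 + 7 + 7 + 11 + 6 + 9 + 10 + 13 + 8) / 16 = 142 / 16 = 8.8750
LCL = c̄ − 3√c̄ = 8.8750 − 3 × 2.9791 = -0.0623 → 0 (cannot be negative)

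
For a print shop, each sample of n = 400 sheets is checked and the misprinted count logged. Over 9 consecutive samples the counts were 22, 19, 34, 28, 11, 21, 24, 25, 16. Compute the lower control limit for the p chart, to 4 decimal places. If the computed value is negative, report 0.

0.0212

p̄ = Σdᵢ / (k·n) = 200 / (9 × 400) = 0.05556
LCL = p̄ − 3·√(p̄(1−p̄)/n) = 0.05556 − 3 × 0.01145 = 0.02120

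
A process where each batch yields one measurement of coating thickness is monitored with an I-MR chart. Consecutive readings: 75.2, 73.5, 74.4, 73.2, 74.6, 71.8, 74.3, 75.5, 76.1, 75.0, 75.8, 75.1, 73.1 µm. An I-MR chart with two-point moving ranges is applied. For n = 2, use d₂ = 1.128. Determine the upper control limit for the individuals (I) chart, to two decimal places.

X̄ = (75.2 + 73.5 + 74.4 + 73.2 + 74.6 + 71.8 + 74.3 + 75.5 + 76.1 + 75.0 + 75.8 + 75.1 + 73.1) / 13 = 74.4308
Moving ranges: 1.7, 0.9, 1.2, 1.4, 2.8, 2.5, 1.2, 0.6, 1.1, 0.8, 0.7, 2.0; M̄R̄ = 16.9000 / 12 = 1.4083
UCL = X̄ + 3·M̄R̄/d₂ = 74.4308 + 3 × 1.4083 / 1.128 = 78.1763

78.18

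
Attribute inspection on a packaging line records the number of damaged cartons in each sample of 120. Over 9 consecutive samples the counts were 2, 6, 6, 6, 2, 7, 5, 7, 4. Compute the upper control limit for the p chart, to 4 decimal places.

p̄ = Σdᵢ / (k·n) = 45 / (9 × 120) = 0.04167
UCL = p̄ + 3·√(p̄(1−p̄)/n) = 0.04167 + 3 × √(0.04167×0.95833/120) = 0.04167 + 3 × 0.01824 = 0.09639

0.0964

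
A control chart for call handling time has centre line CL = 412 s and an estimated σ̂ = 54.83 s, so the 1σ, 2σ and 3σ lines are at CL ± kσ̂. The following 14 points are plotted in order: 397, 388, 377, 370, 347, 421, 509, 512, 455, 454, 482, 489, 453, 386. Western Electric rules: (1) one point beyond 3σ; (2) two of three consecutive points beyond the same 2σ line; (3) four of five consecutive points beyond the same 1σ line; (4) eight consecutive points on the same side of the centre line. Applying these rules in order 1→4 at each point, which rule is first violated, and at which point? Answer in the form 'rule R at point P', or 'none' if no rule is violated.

Zone of each point (C = within 1σ̂, B = 1σ̂–2σ̂, A = 2σ̂–3σ̂, * = beyond 3σ̂; sign = side of CL): 1:-C, 2:-C, 3:-C, 4:-C, 5:-B, 6:+C, 7:+B, 8:+B, 9:+C, 10:+C, 11:+B, 12:+B, 13:+C, 14:-C
Rule 4 (eight consecutive points on the same side of the centre line) is satisfied at point 13.

rule 4 at point 13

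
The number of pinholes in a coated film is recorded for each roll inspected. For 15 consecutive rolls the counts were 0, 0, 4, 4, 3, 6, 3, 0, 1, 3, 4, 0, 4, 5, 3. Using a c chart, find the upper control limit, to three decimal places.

7.566

c̄ = (0 + 0 + 4 + 4 + 3 + 6 + 3 + 0 + 1 + 3 + 4 + 0 + 4 + 5 + 3) / 15 = 40 / 15 = 2.6667
UCL = c̄ + 3√c̄ = 2.6667 + 3 × √2.6667 = 2.6667 + 3 × 1.6330 = 7.5656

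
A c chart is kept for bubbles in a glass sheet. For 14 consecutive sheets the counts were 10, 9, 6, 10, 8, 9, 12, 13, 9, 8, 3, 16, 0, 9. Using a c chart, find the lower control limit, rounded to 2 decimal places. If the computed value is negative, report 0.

c̄ = (10 + 9 + 6 + 10 + 8 + 9 + 12 + 13 + 9 + 8 + 3 + 16 + 0 + 9) / 14 = 122 / 14 = 8.7143
LCL = c̄ − 3√c̄ = 8.7143 − 3 × 2.9520 = -0.1417 → 0 (cannot be negative)

0.00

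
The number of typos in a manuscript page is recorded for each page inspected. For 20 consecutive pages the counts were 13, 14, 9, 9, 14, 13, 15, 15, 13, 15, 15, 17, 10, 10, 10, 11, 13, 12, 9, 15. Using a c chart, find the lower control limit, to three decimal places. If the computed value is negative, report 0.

1.951

c̄ = (13 + 14 + 9 + 9 + 14 + 13 + 15 + 15 + 13 + 15 + 15 + 17 + 10 + 10 + 10 + 11 + 13 + 12 + 9 + 15) / 20 = 252 / 20 = 12.6000
LCL = c̄ − 3√c̄ = 12.6000 − 3 × 3.5496 = 1.9511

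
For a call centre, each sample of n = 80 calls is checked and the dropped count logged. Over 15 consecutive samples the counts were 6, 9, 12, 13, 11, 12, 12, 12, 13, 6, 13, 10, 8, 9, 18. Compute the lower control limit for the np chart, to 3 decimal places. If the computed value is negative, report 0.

1.716

p̄ = Σdᵢ / (k·n) = 164 / (15 × 80) = 0.13667
LCL = np̄ − 3·√(np̄(1−p̄)) = 10.9333 − 3 × 3.0723 = 1.7164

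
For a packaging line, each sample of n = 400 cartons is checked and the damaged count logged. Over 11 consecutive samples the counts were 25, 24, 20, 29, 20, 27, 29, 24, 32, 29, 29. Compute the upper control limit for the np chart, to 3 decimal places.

p̄ = Σdᵢ / (k·n) = 288 / (11 × 400) = 0.06545
UCL = np̄ + 3·√(np̄(1−p̄)) = 26.1818 + 3 × √(26.1818×0.93455) = 26.1818 + 3 × 4.9465 = 41.0214

41.021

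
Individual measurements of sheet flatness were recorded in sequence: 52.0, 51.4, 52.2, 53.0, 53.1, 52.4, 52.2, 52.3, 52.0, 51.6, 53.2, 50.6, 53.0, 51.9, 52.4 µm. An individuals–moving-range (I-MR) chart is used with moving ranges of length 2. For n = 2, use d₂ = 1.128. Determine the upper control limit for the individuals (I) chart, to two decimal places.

54.54

X̄ = (52.0 + 51.4 + 52.2 + 53.0 + 53.1 + 52.4 + 52.2 + 52.3 + 52.0 + 51.6 + 53.2 + 50.6 + 53.0 + 51.9 + 52.4) / 15 = 52.2200
Moving ranges: 0.6, 0.8, 0.8, 0.1, 0.7, 0.2, 0.1, 0.3, 0.4, 1.6, 2.6, 2.4, 1.1, 0.5; M̄R̄ = 12.2000 / 14 = 0.8714
UCL = X̄ + 3·M̄R̄/d₂ = 52.2200 + 3 × 0.8714 / 1.128 = 54.5376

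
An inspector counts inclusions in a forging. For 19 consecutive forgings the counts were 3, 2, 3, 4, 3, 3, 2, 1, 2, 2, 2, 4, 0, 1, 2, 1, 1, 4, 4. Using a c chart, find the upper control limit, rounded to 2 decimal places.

c̄ = (3 + 2 + 3 + 4 + 3 + 3 + 2 + 1 + 2 + 2 + 2 + 4 + 0 + 1 + 2 + 1 + 1 + 4 + 4) / 19 = 44 / 19 = 2.3158
UCL = c̄ + 3√c̄ = 2.3158 + 3 × √2.3158 = 2.3158 + 3 × 1.5218 = 6.8811

6.88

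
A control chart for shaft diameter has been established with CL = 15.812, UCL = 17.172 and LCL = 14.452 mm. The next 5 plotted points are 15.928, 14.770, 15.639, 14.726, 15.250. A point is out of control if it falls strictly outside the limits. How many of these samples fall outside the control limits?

All 5 points lie within [14.452, 17.172].

0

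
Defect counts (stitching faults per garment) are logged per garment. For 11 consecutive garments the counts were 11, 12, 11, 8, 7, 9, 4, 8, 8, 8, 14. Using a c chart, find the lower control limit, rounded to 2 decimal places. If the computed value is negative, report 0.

c̄ = (11 + 12 + 11 + 8 + 7 + 9 + 4 + 8 + 8 + 8 + 14) / 11 = 100 / 11 = 9.0909
LCL = c̄ − 3√c̄ = 9.0909 − 3 × 3.0151 = 0.0456

0.05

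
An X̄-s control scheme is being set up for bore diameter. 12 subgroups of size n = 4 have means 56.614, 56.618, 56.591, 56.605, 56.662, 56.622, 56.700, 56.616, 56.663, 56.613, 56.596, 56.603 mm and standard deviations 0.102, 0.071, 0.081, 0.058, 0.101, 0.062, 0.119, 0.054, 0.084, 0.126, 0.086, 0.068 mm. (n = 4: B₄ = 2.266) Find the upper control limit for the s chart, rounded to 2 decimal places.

0.19

s̄ = (0.102 + 0.071 + 0.081 + 0.058 + 0.101 + 0.062 + 0.119 + 0.054 + 0.084 + 0.126 + 0.086 + 0.068) / 12 = 0.0843
UCL_s = B₄·s̄ = 2.266 × 0.0843 = 0.1911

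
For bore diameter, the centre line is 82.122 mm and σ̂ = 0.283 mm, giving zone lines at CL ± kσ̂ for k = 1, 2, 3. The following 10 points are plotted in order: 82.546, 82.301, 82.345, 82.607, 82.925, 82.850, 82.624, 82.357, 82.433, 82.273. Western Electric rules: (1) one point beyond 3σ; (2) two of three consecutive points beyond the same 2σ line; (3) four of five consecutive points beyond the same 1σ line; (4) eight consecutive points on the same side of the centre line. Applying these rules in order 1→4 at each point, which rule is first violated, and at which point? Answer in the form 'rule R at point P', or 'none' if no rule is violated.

rule 2 at point 6

Zone of each point (C = within 1σ̂, B = 1σ̂–2σ̂, A = 2σ̂–3σ̂, * = beyond 3σ̂; sign = side of CL): 1:+B, 2:+C, 3:+C, 4:+B, 5:+A, 6:+A, 7:+B, 8:+C, 9:+B, 10:+C
Rule 2 (two of three consecutive points beyond the same 2σ limit) is satisfied at point 6.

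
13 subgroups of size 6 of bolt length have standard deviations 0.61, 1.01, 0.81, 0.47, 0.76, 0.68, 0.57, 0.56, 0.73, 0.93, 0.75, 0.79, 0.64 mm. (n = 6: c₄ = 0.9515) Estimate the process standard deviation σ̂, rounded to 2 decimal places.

0.75

s̄ = (0.61 + 1.01 + 0.81 + 0.47 + 0.76 + 0.68 + 0.57 + 0.56 + 0.73 + 0.93 + 0.75 + 0.79 + 0.64) / 13 = 0.7162
σ̂ = s̄ / c₄ = 0.7162 / 0.9515 = 0.7527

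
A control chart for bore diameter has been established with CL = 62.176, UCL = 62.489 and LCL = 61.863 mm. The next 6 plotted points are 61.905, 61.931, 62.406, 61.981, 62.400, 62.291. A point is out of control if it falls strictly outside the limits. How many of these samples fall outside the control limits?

0

All 6 points lie within [61.863, 62.489].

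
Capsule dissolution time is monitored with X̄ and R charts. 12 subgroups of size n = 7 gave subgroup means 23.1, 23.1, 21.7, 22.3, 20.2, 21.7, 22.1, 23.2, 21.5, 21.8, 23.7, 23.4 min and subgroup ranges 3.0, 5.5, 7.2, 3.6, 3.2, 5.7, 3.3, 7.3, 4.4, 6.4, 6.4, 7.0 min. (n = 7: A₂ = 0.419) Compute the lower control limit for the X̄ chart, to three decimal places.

X̄̄ = (23.1 + 23.1 + 21.7 + 22.3 + 20.2 + 21.7 + 22.1 + 23.2 + 21.5 + 21.8 + 23.7 + 23.4) / 12 = 267.8000 / 12 = 22.3167
R̄ = (3.0 + 5.5 + 7.2 + 3.6 + 3.2 + 5.7 + 3.3 + 7.3 + 4.4 + 6.4 + 6.4 + 7.0) / 12 = 63.0000 / 12 = 5.2500
LCL = X̄̄ − A₂·R̄ = 22.3167 − 0.419 × 5.2500 = 20.1169

20.117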